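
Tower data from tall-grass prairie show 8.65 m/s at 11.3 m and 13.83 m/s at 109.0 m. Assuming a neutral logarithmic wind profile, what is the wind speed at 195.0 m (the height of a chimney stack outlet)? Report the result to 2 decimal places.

15.16 m/s

Log law: V ∝ ln(z/z₀). From the pair, with r = V₁/V₂ = 0.62545,
ln z₀ = (ln z₁ − r·ln z₂)/(1 − r) = (2.4248 − 0.62545×4.6913)/0.37455 = -1.3601 → z₀ = 0.2566 m
V₃ = V₁ · ln(z₃/z₀)/ln(z₁/z₀) = 8.65 × 6.6331/3.7849 = 15.1593 m/s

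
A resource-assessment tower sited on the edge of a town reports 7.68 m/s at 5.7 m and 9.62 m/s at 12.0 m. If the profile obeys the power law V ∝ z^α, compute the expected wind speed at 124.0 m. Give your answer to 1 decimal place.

19.5 m/s

First find α: α = ln(V₂/V₁)/ln(z₂/z₁) = ln(9.62/7.68)/ln(12.0/5.7) = 0.22522/0.74444 = 0.3025
Extrapolate from 12.0 m to 124.0 m: V₃ = 9.62 × (124.0/12.0)^0.3025 = 9.62 × 2.0270 = 19.4996 m/s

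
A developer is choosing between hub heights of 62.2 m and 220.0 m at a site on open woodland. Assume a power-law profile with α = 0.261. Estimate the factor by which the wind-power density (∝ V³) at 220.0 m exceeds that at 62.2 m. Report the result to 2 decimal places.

2.69

Speed ratio: V_B/V_A = (z_B/z_A)^α = (220.0/62.2)^0.261 = (3.5370)^0.261 = 1.39057
Power-density ratio: P_B/P_A = (V_B/V_A)³ = (1.39057)³ = 2.68893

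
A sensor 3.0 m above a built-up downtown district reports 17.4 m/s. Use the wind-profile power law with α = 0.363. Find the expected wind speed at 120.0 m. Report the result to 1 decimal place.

66.4 m/s

Power-law profile: V₂ = V₁ · (z₂/z₁)^α
V₂ = 17.4 × (120.0/3.0)^0.363 = 17.4 × (40.0000)^0.363
    = 17.4 × 3.8155 = 66.3891 m/s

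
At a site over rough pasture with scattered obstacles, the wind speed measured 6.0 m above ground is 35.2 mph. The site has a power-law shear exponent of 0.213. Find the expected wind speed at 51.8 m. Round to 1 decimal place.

55.7 mph

Power-law profile: V₂ = V₁ · (z₂/z₁)^α
V₂ = 35.2 × (51.8/6.0)^0.213 = 35.2 × (8.6333)^0.213
    = 35.2 × 1.5827 = 55.7120 mph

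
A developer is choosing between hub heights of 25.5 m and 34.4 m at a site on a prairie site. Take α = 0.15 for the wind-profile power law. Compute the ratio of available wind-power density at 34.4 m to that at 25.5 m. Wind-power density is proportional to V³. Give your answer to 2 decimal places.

1.14

Speed ratio: V_B/V_A = (z_B/z_A)^α = (34.4/25.5)^0.15 = (1.3490)^0.15 = 1.04593
Power-density ratio: P_B/P_A = (V_B/V_A)³ = (1.04593)³ = 1.14422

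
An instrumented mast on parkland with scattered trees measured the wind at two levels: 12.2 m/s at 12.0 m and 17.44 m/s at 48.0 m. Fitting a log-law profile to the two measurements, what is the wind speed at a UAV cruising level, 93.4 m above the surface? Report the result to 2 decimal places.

Log law: V ∝ ln(z/z₀). From the pair, with r = V₁/V₂ = 0.69954,
ln z₀ = (ln z₁ − r·ln z₂)/(1 − r) = (2.4849 − 0.69954×3.8712)/0.30046 = -0.7427 → z₀ = 0.4758 m
V₃ = V₁ · ln(z₃/z₀)/ln(z₁/z₀) = 12.2 × 5.2796/3.2276 = 19.9562 m/s

19.96 m/s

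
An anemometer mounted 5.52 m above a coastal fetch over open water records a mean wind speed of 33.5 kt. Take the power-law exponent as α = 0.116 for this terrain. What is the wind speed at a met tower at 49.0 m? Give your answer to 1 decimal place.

43.2 kt

Power-law profile: V₂ = V₁ · (z₂/z₁)^α
V₂ = 33.5 × (49.0/5.52)^0.116 = 33.5 × (8.8768)^0.116
    = 33.5 × 1.2882 = 43.1561 kt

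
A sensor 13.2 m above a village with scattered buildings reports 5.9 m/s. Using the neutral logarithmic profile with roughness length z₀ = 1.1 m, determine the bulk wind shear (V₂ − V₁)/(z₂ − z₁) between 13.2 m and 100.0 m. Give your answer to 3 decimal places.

Log law: V₂ = V₁ · ln(z₂/z₀)/ln(z₁/z₀) = 5.9 × 4.5099/2.4849 = 10.7079 m/s
ΔV/Δz = (10.7079 − 5.9)/(100.0 − 13.2) = 4.8079/86.8000 = 0.05539 m/s/m

0.055 m/s/m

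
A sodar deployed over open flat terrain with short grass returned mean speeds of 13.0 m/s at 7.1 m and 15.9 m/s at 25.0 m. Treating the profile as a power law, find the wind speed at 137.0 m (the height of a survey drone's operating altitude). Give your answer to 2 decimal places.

First find α: α = ln(V₂/V₁)/ln(z₂/z₁) = ln(15.9/13.0)/ln(25.0/7.1) = 0.20137/1.25878 = 0.1600
Extrapolate from 25.0 m to 137.0 m: V₃ = 15.9 × (137.0/25.0)^0.1600 = 15.9 × 1.3128 = 20.8728 m/s

20.87 m/s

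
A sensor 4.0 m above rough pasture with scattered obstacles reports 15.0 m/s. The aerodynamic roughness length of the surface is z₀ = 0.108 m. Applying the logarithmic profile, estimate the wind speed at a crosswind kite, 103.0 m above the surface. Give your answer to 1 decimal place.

Log law: V(z) ∝ ln(z/z₀), so V₂/V₁ = ln(z₂/z₀) / ln(z₁/z₀).
ln(103.0/0.108) = 6.8604, ln(4.0/0.108) = 3.6119
V₂ = 15.0 × 6.8604/3.6119 = 15.0 × 1.8994 = 28.4905 m/s

28.5 m/s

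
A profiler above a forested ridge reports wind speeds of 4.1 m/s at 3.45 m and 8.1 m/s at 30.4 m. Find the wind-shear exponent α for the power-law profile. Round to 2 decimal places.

α ≈ 0.31

Power law: V₂/V₁ = (z₂/z₁)^α ⇒ α = ln(V₂/V₁) / ln(z₂/z₁)
α = ln(8.1/4.1) / ln(30.4/3.45) = ln(1.9756) / ln(8.8116)
  = 0.68088 / 2.17607 = 0.31289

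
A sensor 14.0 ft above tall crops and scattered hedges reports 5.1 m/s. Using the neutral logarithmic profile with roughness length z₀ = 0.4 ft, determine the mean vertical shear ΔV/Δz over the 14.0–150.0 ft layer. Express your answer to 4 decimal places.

0.0250 m/s/ft

Log law: V₂ = V₁ · ln(z₂/z₀)/ln(z₁/z₀) = 5.1 × 5.9269/3.5553 = 8.5019 m/s
ΔV/Δz = (8.5019 − 5.1)/(150.0 − 14.0) = 3.4019/136.0000 = 0.02501 m/s/ft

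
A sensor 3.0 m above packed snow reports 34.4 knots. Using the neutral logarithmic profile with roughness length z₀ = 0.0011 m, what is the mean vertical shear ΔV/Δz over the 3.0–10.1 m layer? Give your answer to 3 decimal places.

0.743 knots/m

Log law: V₂ = V₁ · ln(z₂/z₀)/ln(z₁/z₀) = 34.4 × 9.1250/7.9111 = 39.6786 knots
ΔV/Δz = (39.6786 − 34.4)/(10.1 − 3.0) = 5.2786/7.1000 = 0.74346 knots/m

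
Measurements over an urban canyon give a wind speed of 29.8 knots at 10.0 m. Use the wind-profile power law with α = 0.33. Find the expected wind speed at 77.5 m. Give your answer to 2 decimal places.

Power-law profile: V₂ = V₁ · (z₂/z₁)^α
V₂ = 29.8 × (77.5/10.0)^0.33 = 29.8 × (7.7500)^0.33
    = 29.8 × 1.9655 = 58.5714 knots

58.57 knots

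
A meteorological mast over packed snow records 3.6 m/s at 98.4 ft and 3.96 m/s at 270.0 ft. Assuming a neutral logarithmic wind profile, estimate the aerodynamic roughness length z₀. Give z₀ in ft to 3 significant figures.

z₀ ≈ 0.00407 ft

Log law: V(z) ∝ ln(z/z₀). With r = V₁/V₂ = 3.6/3.96 = 0.90909,
r · ln(z₂/z₀) = ln(z₁/z₀) ⇒ ln z₀ = (ln z₁ − r·ln z₂)/(1 − r)
ln z₀ = (4.58904 − 0.90909×5.59842) / 0.09091 = -5.5048
z₀ = exp(-5.5048) = 0.004067 ft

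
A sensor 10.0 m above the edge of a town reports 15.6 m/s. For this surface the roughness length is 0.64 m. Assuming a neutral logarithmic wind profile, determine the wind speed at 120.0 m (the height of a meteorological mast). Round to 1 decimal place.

Log law: V(z) ∝ ln(z/z₀), so V₂/V₁ = ln(z₂/z₀) / ln(z₁/z₀).
ln(120.0/0.64) = 5.2338, ln(10.0/0.64) = 2.7489
V₂ = 15.6 × 5.2338/2.7489 = 15.6 × 1.9040 = 29.7020 m/s

29.7 m/s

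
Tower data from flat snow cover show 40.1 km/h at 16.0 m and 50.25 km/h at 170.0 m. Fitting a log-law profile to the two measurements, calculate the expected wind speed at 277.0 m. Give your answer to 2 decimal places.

52.35 km/h

Log law: V ∝ ln(z/z₀). From the pair, with r = V₁/V₂ = 0.79801,
ln z₀ = (ln z₁ − r·ln z₂)/(1 − r) = (2.7726 − 0.79801×5.1358)/0.20199 = -6.5638 → z₀ = 0.001410 m
V₃ = V₁ · ln(z₃/z₀)/ln(z₁/z₀) = 40.1 × 12.1879/9.3364 = 52.3469 km/h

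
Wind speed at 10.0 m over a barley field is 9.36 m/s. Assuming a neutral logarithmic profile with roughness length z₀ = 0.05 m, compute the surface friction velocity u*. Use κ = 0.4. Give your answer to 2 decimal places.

u* ≈ 0.71 m/s

Log law: V(z) = (u*/κ) · ln(z/z₀) ⇒ u* = κ · V / ln(z/z₀)
u* = 0.4 × 9.36 / ln(10.0/0.05) = 0.4 × 9.36 / 5.2983
   = 3.7440 / 5.2983 = 0.7066 m/s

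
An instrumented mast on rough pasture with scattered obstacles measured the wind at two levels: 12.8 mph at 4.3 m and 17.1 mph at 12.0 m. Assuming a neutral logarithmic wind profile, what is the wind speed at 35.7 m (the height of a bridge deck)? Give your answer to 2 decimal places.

21.67 mph

Log law: V ∝ ln(z/z₀). From the pair, with r = V₁/V₂ = 0.74854,
ln z₀ = (ln z₁ − r·ln z₂)/(1 − r) = (1.4586 − 0.74854×2.4849)/0.25146 = -1.5964 → z₀ = 0.2026 m
V₃ = V₁ · ln(z₃/z₀)/ln(z₁/z₀) = 12.8 × 5.1715/3.0550 = 21.6680 mph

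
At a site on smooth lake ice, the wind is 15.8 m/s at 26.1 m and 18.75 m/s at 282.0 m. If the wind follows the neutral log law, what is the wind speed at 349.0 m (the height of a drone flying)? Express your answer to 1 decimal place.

19.0 m/s

Log law: V ∝ ln(z/z₀). From the pair, with r = V₁/V₂ = 0.84267,
ln z₀ = (ln z₁ − r·ln z₂)/(1 − r) = (3.2619 − 0.84267×5.6419)/0.15733 = -9.4850 → z₀ = 0.00007598 m
V₃ = V₁ · ln(z₃/z₀)/ln(z₁/z₀) = 15.8 × 15.3401/12.7470 = 19.0142 m/s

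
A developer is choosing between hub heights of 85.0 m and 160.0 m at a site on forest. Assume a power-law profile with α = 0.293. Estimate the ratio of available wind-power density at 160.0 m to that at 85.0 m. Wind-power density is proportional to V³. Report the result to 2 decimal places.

Speed ratio: V_B/V_A = (z_B/z_A)^α = (160.0/85.0)^0.293 = (1.8824)^0.293 = 1.20361
Power-density ratio: P_B/P_A = (V_B/V_A)³ = (1.20361)³ = 1.74366

1.74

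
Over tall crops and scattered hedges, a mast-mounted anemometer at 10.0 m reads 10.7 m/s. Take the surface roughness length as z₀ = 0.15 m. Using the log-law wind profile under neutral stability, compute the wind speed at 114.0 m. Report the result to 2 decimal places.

16.90 m/s

Log law: V(z) ∝ ln(z/z₀), so V₂/V₁ = ln(z₂/z₀) / ln(z₁/z₀).
ln(114.0/0.15) = 6.6333, ln(10.0/0.15) = 4.1997
V₂ = 10.7 × 6.6333/4.1997 = 10.7 × 1.5795 = 16.9004 m/s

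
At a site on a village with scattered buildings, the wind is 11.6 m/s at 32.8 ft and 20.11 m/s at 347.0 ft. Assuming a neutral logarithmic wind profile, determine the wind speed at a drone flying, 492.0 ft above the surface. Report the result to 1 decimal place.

21.4 m/s

Log law: V ∝ ln(z/z₀). From the pair, with r = V₁/V₂ = 0.57683,
ln z₀ = (ln z₁ − r·ln z₂)/(1 − r) = (3.4904 − 0.57683×5.8493)/0.42317 = 0.2750 → z₀ = 1.317 ft
V₃ = V₁ · ln(z₃/z₀)/ln(z₁/z₀) = 11.6 × 5.9235/3.2154 = 21.3696 m/s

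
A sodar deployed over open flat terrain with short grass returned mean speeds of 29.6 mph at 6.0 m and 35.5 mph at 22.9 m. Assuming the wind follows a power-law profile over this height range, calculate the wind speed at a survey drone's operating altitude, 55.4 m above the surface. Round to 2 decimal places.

First find α: α = ln(V₂/V₁)/ln(z₂/z₁) = ln(35.5/29.6)/ln(22.9/6.0) = 0.18176/1.33938 = 0.1357
Extrapolate from 22.9 m to 55.4 m: V₃ = 35.5 × (55.4/22.9)^0.1357 = 35.5 × 1.1274 = 40.0216 mph

40.02 mph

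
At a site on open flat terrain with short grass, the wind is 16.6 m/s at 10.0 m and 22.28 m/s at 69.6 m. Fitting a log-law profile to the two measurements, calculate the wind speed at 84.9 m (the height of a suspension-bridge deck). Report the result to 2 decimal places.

Log law: V ∝ ln(z/z₀). From the pair, with r = V₁/V₂ = 0.74506,
ln z₀ = (ln z₁ − r·ln z₂)/(1 − r) = (2.3026 − 0.74506×4.2428)/0.25494 = -3.3677 → z₀ = 0.03447 m
V₃ = V₁ · ln(z₃/z₀)/ln(z₁/z₀) = 16.6 × 7.8091/5.6702 = 22.8617 m/s

22.86 m/s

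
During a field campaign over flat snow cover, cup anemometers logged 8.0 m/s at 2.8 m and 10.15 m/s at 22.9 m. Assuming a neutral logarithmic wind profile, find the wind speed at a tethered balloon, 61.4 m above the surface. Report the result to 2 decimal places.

11.16 m/s

Log law: V ∝ ln(z/z₀). From the pair, with r = V₁/V₂ = 0.78818,
ln z₀ = (ln z₁ − r·ln z₂)/(1 − r) = (1.0296 − 0.78818×3.1311)/0.21182 = -6.7900 → z₀ = 0.001125 m
V₃ = V₁ · ln(z₃/z₀)/ln(z₁/z₀) = 8.0 × 10.9074/7.8196 = 11.1590 m/s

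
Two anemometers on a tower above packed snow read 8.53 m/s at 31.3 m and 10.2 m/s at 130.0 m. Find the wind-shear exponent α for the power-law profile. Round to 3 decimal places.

Power law: V₂/V₁ = (z₂/z₁)^α ⇒ α = ln(V₂/V₁) / ln(z₂/z₁)
α = ln(10.2/8.53) / ln(130.0/31.3) = ln(1.1958) / ln(4.1534)
  = 0.17880 / 1.42392 = 0.12557

α ≈ 0.126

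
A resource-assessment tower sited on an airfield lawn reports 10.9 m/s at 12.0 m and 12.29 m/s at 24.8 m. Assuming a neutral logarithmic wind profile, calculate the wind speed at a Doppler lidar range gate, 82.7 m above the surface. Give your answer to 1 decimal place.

14.6 m/s

Log law: V ∝ ln(z/z₀). From the pair, with r = V₁/V₂ = 0.88690,
ln z₀ = (ln z₁ − r·ln z₂)/(1 − r) = (2.4849 − 0.88690×3.2108)/0.11310 = -3.2077 → z₀ = 0.04045 m
V₃ = V₁ · ln(z₃/z₀)/ln(z₁/z₀) = 10.9 × 7.6229/5.6926 = 14.5961 m/s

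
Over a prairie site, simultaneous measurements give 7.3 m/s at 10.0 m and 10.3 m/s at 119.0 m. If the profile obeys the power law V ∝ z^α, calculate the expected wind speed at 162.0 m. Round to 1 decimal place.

10.8 m/s

First find α: α = ln(V₂/V₁)/ln(z₂/z₁) = ln(10.3/7.3)/ln(119.0/10.0) = 0.34427/2.47654 = 0.1390
Extrapolate from 119.0 m to 162.0 m: V₃ = 10.3 × (162.0/119.0)^0.1390 = 10.3 × 1.0438 = 10.7513 m/s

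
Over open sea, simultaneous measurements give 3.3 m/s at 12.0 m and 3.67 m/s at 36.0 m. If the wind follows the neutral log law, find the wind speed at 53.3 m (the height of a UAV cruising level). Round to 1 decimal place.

3.8 m/s

Log law: V ∝ ln(z/z₀). From the pair, with r = V₁/V₂ = 0.89918,
ln z₀ = (ln z₁ − r·ln z₂)/(1 − r) = (2.4849 − 0.89918×3.5835)/0.10082 = -7.3135 → z₀ = 0.0006665 m
V₃ = V₁ · ln(z₃/z₀)/ln(z₁/z₀) = 3.3 × 11.2895/9.7984 = 3.8022 m/s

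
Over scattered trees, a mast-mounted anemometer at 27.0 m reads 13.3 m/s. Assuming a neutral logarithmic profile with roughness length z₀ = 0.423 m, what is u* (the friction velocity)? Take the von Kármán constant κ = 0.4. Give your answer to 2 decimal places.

Log law: V(z) = (u*/κ) · ln(z/z₀) ⇒ u* = κ · V / ln(z/z₀)
u* = 0.4 × 13.3 / ln(27.0/0.423) = 0.4 × 13.3 / 4.1562
   = 5.3200 / 4.1562 = 1.2800 m/s

u* ≈ 1.28 m/s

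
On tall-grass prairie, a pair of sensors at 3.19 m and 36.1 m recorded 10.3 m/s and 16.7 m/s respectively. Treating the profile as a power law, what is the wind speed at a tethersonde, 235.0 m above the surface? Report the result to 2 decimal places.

First find α: α = ln(V₂/V₁)/ln(z₂/z₁) = ln(16.7/10.3)/ln(36.1/3.19) = 0.48326/2.42627 = 0.1992
Extrapolate from 36.1 m to 235.0 m: V₃ = 16.7 × (235.0/36.1)^0.1992 = 16.7 × 1.4523 = 24.2528 m/s

24.25 m/s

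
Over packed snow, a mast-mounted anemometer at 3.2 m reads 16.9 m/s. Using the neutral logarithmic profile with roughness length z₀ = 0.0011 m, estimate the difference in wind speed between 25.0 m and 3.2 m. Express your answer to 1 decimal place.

Log law: V₂ = V₁ · ln(z₂/z₀)/ln(z₁/z₀) = 16.9 × 10.0313/7.9756 = 21.2560 m/s
ΔV = 21.2560 − 16.9 = 4.3560 m/s

4.4 m/s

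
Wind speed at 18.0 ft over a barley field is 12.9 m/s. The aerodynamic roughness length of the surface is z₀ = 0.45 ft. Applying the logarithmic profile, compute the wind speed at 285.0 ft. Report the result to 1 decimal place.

22.6 m/s

Log law: V(z) ∝ ln(z/z₀), so V₂/V₁ = ln(z₂/z₀) / ln(z₁/z₀).
ln(285.0/0.45) = 6.4510, ln(18.0/0.45) = 3.6889
V₂ = 12.9 × 6.4510/3.6889 = 12.9 × 1.7488 = 22.5591 m/s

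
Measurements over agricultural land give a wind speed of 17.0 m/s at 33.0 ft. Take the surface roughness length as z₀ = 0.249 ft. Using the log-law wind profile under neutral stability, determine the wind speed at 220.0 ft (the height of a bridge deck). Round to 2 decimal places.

Log law: V(z) ∝ ln(z/z₀), so V₂/V₁ = ln(z₂/z₀) / ln(z₁/z₀).
ln(220.0/0.249) = 6.7839, ln(33.0/0.249) = 4.8868
V₂ = 17.0 × 6.7839/4.8868 = 17.0 × 1.3882 = 23.5996 m/s

23.60 m/s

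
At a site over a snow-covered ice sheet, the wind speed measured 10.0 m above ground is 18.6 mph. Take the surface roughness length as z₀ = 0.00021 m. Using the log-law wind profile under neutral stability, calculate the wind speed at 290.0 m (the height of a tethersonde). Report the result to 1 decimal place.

24.4 mph

Log law: V(z) ∝ ln(z/z₀), so V₂/V₁ = ln(z₂/z₀) / ln(z₁/z₀).
ln(290.0/0.00021) = 14.1383, ln(10.0/0.00021) = 10.7710
V₂ = 18.6 × 14.1383/10.7710 = 18.6 × 1.3126 = 24.4149 mph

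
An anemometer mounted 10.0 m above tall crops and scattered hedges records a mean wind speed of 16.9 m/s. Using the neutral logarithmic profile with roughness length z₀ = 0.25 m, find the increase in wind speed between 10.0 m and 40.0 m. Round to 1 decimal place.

Log law: V₂ = V₁ · ln(z₂/z₀)/ln(z₁/z₀) = 16.9 × 5.0752/3.6889 = 23.2511 m/s
ΔV = 23.2511 − 16.9 = 6.3511 m/s

6.4 m/s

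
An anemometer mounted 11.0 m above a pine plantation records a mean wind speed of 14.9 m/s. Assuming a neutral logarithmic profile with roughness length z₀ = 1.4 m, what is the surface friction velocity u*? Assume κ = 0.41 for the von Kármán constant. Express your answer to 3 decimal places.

Log law: V(z) = (u*/κ) · ln(z/z₀) ⇒ u* = κ · V / ln(z/z₀)
u* = 0.41 × 14.9 / ln(11.0/1.4) = 0.41 × 14.9 / 2.0614
   = 6.1090 / 2.0614 = 2.9635 m/s

u* ≈ 2.963 m/s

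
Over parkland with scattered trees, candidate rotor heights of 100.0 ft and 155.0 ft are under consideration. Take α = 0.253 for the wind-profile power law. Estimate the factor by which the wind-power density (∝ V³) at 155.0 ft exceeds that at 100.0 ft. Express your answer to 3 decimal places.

Speed ratio: V_B/V_A = (z_B/z_A)^α = (155.0/100.0)^0.253 = (1.5500)^0.253 = 1.11726
Power-density ratio: P_B/P_A = (V_B/V_A)³ = (1.11726)³ = 1.39464

1.395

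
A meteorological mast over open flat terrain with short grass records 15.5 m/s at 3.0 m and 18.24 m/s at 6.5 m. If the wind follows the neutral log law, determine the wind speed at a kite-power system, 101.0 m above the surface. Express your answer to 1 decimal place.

Log law: V ∝ ln(z/z₀). From the pair, with r = V₁/V₂ = 0.84978,
ln z₀ = (ln z₁ − r·ln z₂)/(1 − r) = (1.0986 − 0.84978×1.8718)/0.15022 = -3.2753 → z₀ = 0.03781 m
V₃ = V₁ · ln(z₃/z₀)/ln(z₁/z₀) = 15.5 × 7.8904/4.3739 = 27.9617 m/s

28.0 m/s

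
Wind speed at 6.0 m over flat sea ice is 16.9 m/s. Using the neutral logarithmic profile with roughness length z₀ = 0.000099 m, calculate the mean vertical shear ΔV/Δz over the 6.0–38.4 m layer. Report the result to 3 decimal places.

Log law: V₂ = V₁ · ln(z₂/z₀)/ln(z₁/z₀) = 16.9 × 12.8684/11.0122 = 19.7488 m/s
ΔV/Δz = (19.7488 − 16.9)/(38.4 − 6.0) = 2.8488/32.4000 = 0.08793 m/s/m

0.088 m/s/m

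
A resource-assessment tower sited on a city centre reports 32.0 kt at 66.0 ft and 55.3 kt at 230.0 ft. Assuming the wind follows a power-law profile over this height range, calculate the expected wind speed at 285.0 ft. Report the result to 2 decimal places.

60.75 kt

First find α: α = ln(V₂/V₁)/ln(z₂/z₁) = ln(55.3/32.0)/ln(230.0/66.0) = 0.54704/1.24842 = 0.4382
Extrapolate from 230.0 ft to 285.0 ft: V₃ = 55.3 × (285.0/230.0)^0.4382 = 55.3 × 1.0985 = 60.7473 kt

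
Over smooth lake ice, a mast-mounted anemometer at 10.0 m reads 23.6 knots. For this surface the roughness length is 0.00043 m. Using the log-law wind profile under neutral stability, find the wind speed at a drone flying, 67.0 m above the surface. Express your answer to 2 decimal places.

28.06 knots

Log law: V(z) ∝ ln(z/z₀), so V₂/V₁ = ln(z₂/z₀) / ln(z₁/z₀).
ln(67.0/0.00043) = 11.9564, ln(10.0/0.00043) = 10.0543
V₂ = 23.6 × 11.9564/10.0543 = 23.6 × 1.1892 = 28.0647 knots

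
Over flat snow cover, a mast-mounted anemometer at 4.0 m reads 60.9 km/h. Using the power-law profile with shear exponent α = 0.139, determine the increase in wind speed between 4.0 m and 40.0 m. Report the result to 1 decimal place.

23.0 km/h

Power law: V₂ = V₁ · (z₂/z₁)^α = 60.9 × (10.0000)^0.139 = 83.8721 km/h
ΔV = 83.8721 − 60.9 = 22.9721 km/h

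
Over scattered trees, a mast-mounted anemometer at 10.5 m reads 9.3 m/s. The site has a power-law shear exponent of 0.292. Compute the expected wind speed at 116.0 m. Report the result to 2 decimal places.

Power-law profile: V₂ = V₁ · (z₂/z₁)^α
V₂ = 9.3 × (116.0/10.5)^0.292 = 9.3 × (11.0476)^0.292
    = 9.3 × 2.0167 = 18.7550 m/s

18.76 m/s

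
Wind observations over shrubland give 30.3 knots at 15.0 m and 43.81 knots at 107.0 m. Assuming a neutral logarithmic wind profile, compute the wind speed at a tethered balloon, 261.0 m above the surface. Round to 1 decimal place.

Log law: V ∝ ln(z/z₀). From the pair, with r = V₁/V₂ = 0.69162,
ln z₀ = (ln z₁ − r·ln z₂)/(1 − r) = (2.7081 − 0.69162×4.6728)/0.30838 = -1.6985 → z₀ = 0.1830 m
V₃ = V₁ · ln(z₃/z₀)/ln(z₁/z₀) = 30.3 × 7.2630/4.4066 = 49.9414 knots

49.9 knots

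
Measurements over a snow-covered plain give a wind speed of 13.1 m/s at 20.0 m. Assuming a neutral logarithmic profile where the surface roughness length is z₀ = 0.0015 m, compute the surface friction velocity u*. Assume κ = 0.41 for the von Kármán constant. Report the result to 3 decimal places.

u* ≈ 0.565 m/s

Log law: V(z) = (u*/κ) · ln(z/z₀) ⇒ u* = κ · V / ln(z/z₀)
u* = 0.41 × 13.1 / ln(20.0/0.0015) = 0.41 × 13.1 / 9.4980
   = 5.3710 / 9.4980 = 0.5655 m/s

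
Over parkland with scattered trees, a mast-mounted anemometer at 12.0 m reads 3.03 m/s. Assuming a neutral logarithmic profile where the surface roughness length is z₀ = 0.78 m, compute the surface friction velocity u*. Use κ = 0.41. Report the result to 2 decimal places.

Log law: V(z) = (u*/κ) · ln(z/z₀) ⇒ u* = κ · V / ln(z/z₀)
u* = 0.41 × 3.03 / ln(12.0/0.78) = 0.41 × 3.03 / 2.7334
   = 1.2423 / 2.7334 = 0.4545 m/s

u* ≈ 0.45 m/s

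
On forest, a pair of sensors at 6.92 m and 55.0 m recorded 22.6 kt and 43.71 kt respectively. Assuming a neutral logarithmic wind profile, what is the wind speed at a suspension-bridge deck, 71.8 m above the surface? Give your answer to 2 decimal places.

Log law: V ∝ ln(z/z₀). From the pair, with r = V₁/V₂ = 0.51704,
ln z₀ = (ln z₁ − r·ln z₂)/(1 − r) = (1.9344 − 0.51704×4.0073)/0.48296 = -0.2848 → z₀ = 0.7522 m
V₃ = V₁ · ln(z₃/z₀)/ln(z₁/z₀) = 22.6 × 4.5587/2.2192 = 46.4245 kt

46.42 kt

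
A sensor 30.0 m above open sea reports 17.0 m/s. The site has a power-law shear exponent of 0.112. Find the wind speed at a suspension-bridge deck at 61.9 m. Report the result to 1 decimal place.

18.4 m/s

Power-law profile: V₂ = V₁ · (z₂/z₁)^α
V₂ = 17.0 × (61.9/30.0)^0.112 = 17.0 × (2.0633)^0.112
    = 17.0 × 1.0845 = 18.4366 m/s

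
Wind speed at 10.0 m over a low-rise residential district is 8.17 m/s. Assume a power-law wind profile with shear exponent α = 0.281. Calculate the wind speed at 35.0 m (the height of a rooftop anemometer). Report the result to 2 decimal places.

11.62 m/s

Power-law profile: V₂ = V₁ · (z₂/z₁)^α
V₂ = 8.17 × (35.0/10.0)^0.281 = 8.17 × (3.5000)^0.281
    = 8.17 × 1.4219 = 11.6173 m/s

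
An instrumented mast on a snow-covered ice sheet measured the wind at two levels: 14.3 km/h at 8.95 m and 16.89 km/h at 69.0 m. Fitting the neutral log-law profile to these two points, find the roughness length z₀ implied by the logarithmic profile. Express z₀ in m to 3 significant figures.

Log law: V(z) ∝ ln(z/z₀). With r = V₁/V₂ = 14.3/16.89 = 0.84665,
r · ln(z₂/z₀) = ln(z₁/z₀) ⇒ ln z₀ = (ln z₁ − r·ln z₂)/(1 − r)
ln z₀ = (2.19165 − 0.84665×4.23411) / 0.15335 = -9.0852
z₀ = exp(-9.0852) = 0.0001133 m

z₀ ≈ 0.000113 m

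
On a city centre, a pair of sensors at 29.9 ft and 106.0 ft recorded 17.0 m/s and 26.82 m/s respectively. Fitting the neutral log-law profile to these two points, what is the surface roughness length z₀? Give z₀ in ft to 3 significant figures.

Log law: V(z) ∝ ln(z/z₀). With r = V₁/V₂ = 17.0/26.82 = 0.63386,
r · ln(z₂/z₀) = ln(z₁/z₀) ⇒ ln z₀ = (ln z₁ − r·ln z₂)/(1 − r)
ln z₀ = (3.39786 − 0.63386×4.66344) / 0.36614 = 1.2069
z₀ = exp(1.2069) = 3.343 ft

z₀ ≈ 3.34 ft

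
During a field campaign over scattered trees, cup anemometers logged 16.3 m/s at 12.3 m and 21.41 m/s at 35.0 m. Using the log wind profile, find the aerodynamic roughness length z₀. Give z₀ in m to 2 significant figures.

z₀ ≈ 0.44 m

Log law: V(z) ∝ ln(z/z₀). With r = V₁/V₂ = 16.3/21.41 = 0.76133,
r · ln(z₂/z₀) = ln(z₁/z₀) ⇒ ln z₀ = (ln z₁ − r·ln z₂)/(1 − r)
ln z₀ = (2.50960 − 0.76133×3.55535) / 0.23867 = -0.8262
z₀ = exp(-0.8262) = 0.4377 m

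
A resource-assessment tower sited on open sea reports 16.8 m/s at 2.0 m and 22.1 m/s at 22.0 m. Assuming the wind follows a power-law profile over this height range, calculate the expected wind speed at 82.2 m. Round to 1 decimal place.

25.7 m/s

First find α: α = ln(V₂/V₁)/ln(z₂/z₁) = ln(22.1/16.8)/ln(22.0/2.0) = 0.27420/2.39790 = 0.1143
Extrapolate from 22.0 m to 82.2 m: V₃ = 22.1 × (82.2/22.0)^0.1143 = 22.1 × 1.1627 = 25.6952 m/s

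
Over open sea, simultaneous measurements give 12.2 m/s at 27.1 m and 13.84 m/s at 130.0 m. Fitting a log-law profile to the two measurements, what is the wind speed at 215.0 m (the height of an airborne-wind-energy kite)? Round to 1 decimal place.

14.4 m/s

Log law: V ∝ ln(z/z₀). From the pair, with r = V₁/V₂ = 0.88150,
ln z₀ = (ln z₁ − r·ln z₂)/(1 − r) = (3.2995 − 0.88150×4.8675)/0.11850 = -8.3649 → z₀ = 0.0002329 m
V₃ = V₁ · ln(z₃/z₀)/ln(z₁/z₀) = 12.2 × 13.7355/11.6644 = 14.3662 m/s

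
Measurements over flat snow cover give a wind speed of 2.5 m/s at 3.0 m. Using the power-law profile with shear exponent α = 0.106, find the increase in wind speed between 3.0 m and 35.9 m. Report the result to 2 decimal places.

Power law: V₂ = V₁ · (z₂/z₁)^α = 2.5 × (11.9667)^0.106 = 3.2524 m/s
ΔV = 3.2524 − 2.5 = 0.7524 m/s

0.75 m/s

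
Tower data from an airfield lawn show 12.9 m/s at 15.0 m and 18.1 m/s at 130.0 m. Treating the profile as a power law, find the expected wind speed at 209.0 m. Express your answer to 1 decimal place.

First find α: α = ln(V₂/V₁)/ln(z₂/z₁) = ln(18.1/12.9)/ln(130.0/15.0) = 0.33868/2.15948 = 0.1568
Extrapolate from 130.0 m to 209.0 m: V₃ = 18.1 × (209.0/130.0)^0.1568 = 18.1 × 1.0773 = 19.4993 m/s

19.5 m/s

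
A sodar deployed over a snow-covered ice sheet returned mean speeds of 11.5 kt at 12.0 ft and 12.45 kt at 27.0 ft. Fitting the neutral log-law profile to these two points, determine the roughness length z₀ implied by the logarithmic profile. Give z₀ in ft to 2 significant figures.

z₀ ≈ 0.00065 ft

Log law: V(z) ∝ ln(z/z₀). With r = V₁/V₂ = 11.5/12.45 = 0.92369,
r · ln(z₂/z₀) = ln(z₁/z₀) ⇒ ln z₀ = (ln z₁ − r·ln z₂)/(1 − r)
ln z₀ = (2.48491 − 0.92369×3.29584) / 0.07631 = -7.3316
z₀ = exp(-7.3316) = 0.0006545 ft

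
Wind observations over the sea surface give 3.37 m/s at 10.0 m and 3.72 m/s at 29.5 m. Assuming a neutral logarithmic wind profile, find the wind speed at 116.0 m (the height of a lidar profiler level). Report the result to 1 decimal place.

Log law: V ∝ ln(z/z₀). From the pair, with r = V₁/V₂ = 0.90591,
ln z₀ = (ln z₁ − r·ln z₂)/(1 − r) = (2.3026 − 0.90591×3.3844)/0.09409 = -8.1137 → z₀ = 0.0002994 m
V₃ = V₁ · ln(z₃/z₀)/ln(z₁/z₀) = 3.37 × 12.8672/10.4162 = 4.1630 m/s

4.2 m/s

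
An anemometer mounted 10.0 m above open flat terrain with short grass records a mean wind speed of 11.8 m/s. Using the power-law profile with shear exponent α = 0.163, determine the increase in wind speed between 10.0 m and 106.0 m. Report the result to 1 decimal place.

5.5 m/s

Power law: V₂ = V₁ · (z₂/z₁)^α = 11.8 × (10.6000)^0.163 = 17.3383 m/s
ΔV = 17.3383 − 11.8 = 5.5383 m/s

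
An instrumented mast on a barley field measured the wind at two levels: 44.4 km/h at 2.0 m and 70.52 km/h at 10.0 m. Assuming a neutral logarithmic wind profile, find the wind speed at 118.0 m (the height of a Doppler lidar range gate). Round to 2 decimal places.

110.58 km/h

Log law: V ∝ ln(z/z₀). From the pair, with r = V₁/V₂ = 0.62961,
ln z₀ = (ln z₁ − r·ln z₂)/(1 − r) = (0.6931 − 0.62961×2.3026)/0.37039 = -2.0427 → z₀ = 0.1297 m
V₃ = V₁ · ln(z₃/z₀)/ln(z₁/z₀) = 44.4 × 6.8133/2.7358 = 110.5754 km/h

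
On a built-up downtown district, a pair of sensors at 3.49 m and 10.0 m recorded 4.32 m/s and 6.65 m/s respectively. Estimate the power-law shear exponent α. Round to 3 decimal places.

Power law: V₂/V₁ = (z₂/z₁)^α ⇒ α = ln(V₂/V₁) / ln(z₂/z₁)
α = ln(6.65/4.32) / ln(10.0/3.49) = ln(1.5394) / ln(2.8653)
  = 0.43136 / 1.05268 = 0.40977

α ≈ 0.410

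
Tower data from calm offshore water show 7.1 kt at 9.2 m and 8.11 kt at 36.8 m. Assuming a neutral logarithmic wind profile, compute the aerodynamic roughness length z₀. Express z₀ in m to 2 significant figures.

z₀ ≈ 0.00054 m

Log law: V(z) ∝ ln(z/z₀). With r = V₁/V₂ = 7.1/8.11 = 0.87546,
r · ln(z₂/z₀) = ln(z₁/z₀) ⇒ ln z₀ = (ln z₁ − r·ln z₂)/(1 − r)
ln z₀ = (2.21920 − 0.87546×3.60550) / 0.12454 = -7.5260
z₀ = exp(-7.5260) = 0.0005389 m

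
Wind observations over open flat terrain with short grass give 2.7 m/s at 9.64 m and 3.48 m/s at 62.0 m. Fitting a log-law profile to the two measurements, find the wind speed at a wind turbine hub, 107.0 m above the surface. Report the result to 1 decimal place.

3.7 m/s

Log law: V ∝ ln(z/z₀). From the pair, with r = V₁/V₂ = 0.77586,
ln z₀ = (ln z₁ − r·ln z₂)/(1 − r) = (2.2659 − 0.77586×4.1271)/0.22414 = -4.1767 → z₀ = 0.01535 m
V₃ = V₁ · ln(z₃/z₀)/ln(z₁/z₀) = 2.7 × 8.8496/6.4427 = 3.7087 m/s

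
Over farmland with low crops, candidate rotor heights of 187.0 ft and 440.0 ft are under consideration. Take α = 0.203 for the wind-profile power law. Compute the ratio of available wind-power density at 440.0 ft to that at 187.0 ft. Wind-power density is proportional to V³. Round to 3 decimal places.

1.684

Speed ratio: V_B/V_A = (z_B/z_A)^α = (440.0/187.0)^0.203 = (2.3529)^0.203 = 1.18970
Power-density ratio: P_B/P_A = (V_B/V_A)³ = (1.18970)³ = 1.68388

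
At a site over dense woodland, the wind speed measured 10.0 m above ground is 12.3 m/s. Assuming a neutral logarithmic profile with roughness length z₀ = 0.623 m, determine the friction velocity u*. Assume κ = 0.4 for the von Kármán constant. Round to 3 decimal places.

Log law: V(z) = (u*/κ) · ln(z/z₀) ⇒ u* = κ · V / ln(z/z₀)
u* = 0.4 × 12.3 / ln(10.0/0.623) = 0.4 × 12.3 / 2.7758
   = 4.9200 / 2.7758 = 1.7725 m/s

u* ≈ 1.772 m/s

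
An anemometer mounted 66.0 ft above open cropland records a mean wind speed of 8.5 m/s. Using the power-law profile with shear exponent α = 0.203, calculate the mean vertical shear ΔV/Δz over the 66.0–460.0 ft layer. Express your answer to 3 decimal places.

Power law: V₂ = V₁ · (z₂/z₁)^α = 8.5 × (6.9697)^0.203 = 12.6064 m/s
ΔV/Δz = (12.6064 − 8.5)/(460.0 − 66.0) = 4.1064/394.0000 = 0.01042 m/s/ft

0.010 m/s/ft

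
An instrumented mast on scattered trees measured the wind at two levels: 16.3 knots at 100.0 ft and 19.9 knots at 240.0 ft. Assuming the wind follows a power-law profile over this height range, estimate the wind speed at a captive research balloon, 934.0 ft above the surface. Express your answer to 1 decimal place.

First find α: α = ln(V₂/V₁)/ln(z₂/z₁) = ln(19.9/16.3)/ln(240.0/100.0) = 0.19955/0.87547 = 0.2279
Extrapolate from 240.0 ft to 934.0 ft: V₃ = 19.9 × (934.0/240.0)^0.2279 = 19.9 × 1.3631 = 27.1249 knots

27.1 knots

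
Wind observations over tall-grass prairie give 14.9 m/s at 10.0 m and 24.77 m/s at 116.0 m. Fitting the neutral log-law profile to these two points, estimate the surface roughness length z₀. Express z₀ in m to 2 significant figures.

z₀ ≈ 0.25 m

Log law: V(z) ∝ ln(z/z₀). With r = V₁/V₂ = 14.9/24.77 = 0.60153,
r · ln(z₂/z₀) = ln(z₁/z₀) ⇒ ln z₀ = (ln z₁ − r·ln z₂)/(1 − r)
ln z₀ = (2.30259 − 0.60153×4.75359) / 0.39847 = -1.3975
z₀ = exp(-1.3975) = 0.2472 m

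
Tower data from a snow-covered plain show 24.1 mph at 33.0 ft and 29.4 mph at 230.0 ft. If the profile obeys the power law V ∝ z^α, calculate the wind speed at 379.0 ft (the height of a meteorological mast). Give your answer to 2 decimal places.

First find α: α = ln(V₂/V₁)/ln(z₂/z₁) = ln(29.4/24.1)/ln(230.0/33.0) = 0.19878/1.94157 = 0.1024
Extrapolate from 230.0 ft to 379.0 ft: V₃ = 29.4 × (379.0/230.0)^0.1024 = 29.4 × 1.0525 = 30.9425 mph

30.94 mph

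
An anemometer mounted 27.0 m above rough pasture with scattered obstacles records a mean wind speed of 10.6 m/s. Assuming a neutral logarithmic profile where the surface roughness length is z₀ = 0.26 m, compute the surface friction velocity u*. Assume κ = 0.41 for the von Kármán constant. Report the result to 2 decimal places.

u* ≈ 0.94 m/s

Log law: V(z) = (u*/κ) · ln(z/z₀) ⇒ u* = κ · V / ln(z/z₀)
u* = 0.41 × 10.6 / ln(27.0/0.26) = 0.41 × 10.6 / 4.6429
   = 4.3460 / 4.6429 = 0.9361 m/s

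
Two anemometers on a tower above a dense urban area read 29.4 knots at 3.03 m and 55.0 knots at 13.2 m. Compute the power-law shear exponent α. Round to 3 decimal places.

α ≈ 0.426

Power law: V₂/V₁ = (z₂/z₁)^α ⇒ α = ln(V₂/V₁) / ln(z₂/z₁)
α = ln(55.0/29.4) / ln(13.2/3.03) = ln(1.8707) / ln(4.3564)
  = 0.62634 / 1.47165 = 0.42560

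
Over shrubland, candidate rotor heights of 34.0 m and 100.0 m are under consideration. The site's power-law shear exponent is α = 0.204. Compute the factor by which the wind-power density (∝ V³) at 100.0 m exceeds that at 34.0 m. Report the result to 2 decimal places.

1.94

Speed ratio: V_B/V_A = (z_B/z_A)^α = (100.0/34.0)^0.204 = (2.9412)^0.204 = 1.24617
Power-density ratio: P_B/P_A = (V_B/V_A)³ = (1.24617)³ = 1.93524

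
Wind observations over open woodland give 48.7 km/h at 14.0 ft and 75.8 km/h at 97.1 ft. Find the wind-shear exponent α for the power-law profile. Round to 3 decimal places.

α ≈ 0.228

Power law: V₂/V₁ = (z₂/z₁)^α ⇒ α = ln(V₂/V₁) / ln(z₂/z₁)
α = ln(75.8/48.7) / ln(97.1/14.0) = ln(1.5565) / ln(6.9357)
  = 0.44242 / 1.93668 = 0.22844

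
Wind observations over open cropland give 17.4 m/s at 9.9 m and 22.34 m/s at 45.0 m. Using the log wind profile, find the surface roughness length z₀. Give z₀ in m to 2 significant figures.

Log law: V(z) ∝ ln(z/z₀). With r = V₁/V₂ = 17.4/22.34 = 0.77887,
r · ln(z₂/z₀) = ln(z₁/z₀) ⇒ ln z₀ = (ln z₁ − r·ln z₂)/(1 − r)
ln z₀ = (2.29253 − 0.77887×3.80666) / 0.22113 = -3.0406
z₀ = exp(-3.0406) = 0.04780 m

z₀ ≈ 0.048 m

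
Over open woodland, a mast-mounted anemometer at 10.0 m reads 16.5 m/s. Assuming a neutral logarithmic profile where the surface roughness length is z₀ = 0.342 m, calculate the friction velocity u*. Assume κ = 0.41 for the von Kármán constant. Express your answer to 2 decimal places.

u* ≈ 2.00 m/s

Log law: V(z) = (u*/κ) · ln(z/z₀) ⇒ u* = κ · V / ln(z/z₀)
u* = 0.41 × 16.5 / ln(10.0/0.342) = 0.41 × 16.5 / 3.3755
   = 6.7650 / 3.3755 = 2.0041 m/s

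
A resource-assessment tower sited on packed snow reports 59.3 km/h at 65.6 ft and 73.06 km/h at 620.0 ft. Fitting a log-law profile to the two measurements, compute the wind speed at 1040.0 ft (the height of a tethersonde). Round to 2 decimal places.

Log law: V ∝ ln(z/z₀). From the pair, with r = V₁/V₂ = 0.81166,
ln z₀ = (ln z₁ − r·ln z₂)/(1 − r) = (4.1836 − 0.81166×6.4297)/0.18834 = -5.4964 → z₀ = 0.004102 ft
V₃ = V₁ · ln(z₃/z₀)/ln(z₁/z₀) = 59.3 × 12.4434/9.6800 = 76.2287 km/h

76.23 km/h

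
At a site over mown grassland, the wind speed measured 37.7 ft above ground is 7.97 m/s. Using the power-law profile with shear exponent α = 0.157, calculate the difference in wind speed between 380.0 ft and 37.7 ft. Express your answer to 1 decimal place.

3.5 m/s

Power law: V₂ = V₁ · (z₂/z₁)^α = 7.97 × (10.0796)^0.157 = 11.4551 m/s
ΔV = 11.4551 − 7.97 = 3.4851 m/s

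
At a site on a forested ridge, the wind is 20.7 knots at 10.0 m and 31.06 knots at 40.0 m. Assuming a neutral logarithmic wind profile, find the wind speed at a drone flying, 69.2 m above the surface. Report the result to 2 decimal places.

Log law: V ∝ ln(z/z₀). From the pair, with r = V₁/V₂ = 0.66645,
ln z₀ = (ln z₁ − r·ln z₂)/(1 − r) = (2.3026 − 0.66645×3.6889)/0.33355 = -0.4673 → z₀ = 0.6267 m
V₃ = V₁ · ln(z₃/z₀)/ln(z₁/z₀) = 20.7 × 4.7043/2.7699 = 35.1562 knots

35.16 knots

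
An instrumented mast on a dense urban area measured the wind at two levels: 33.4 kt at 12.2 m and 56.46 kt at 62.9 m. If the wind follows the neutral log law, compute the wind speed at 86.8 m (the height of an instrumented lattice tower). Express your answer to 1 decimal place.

Log law: V ∝ ln(z/z₀). From the pair, with r = V₁/V₂ = 0.59157,
ln z₀ = (ln z₁ − r·ln z₂)/(1 − r) = (2.5014 − 0.59157×4.1415)/0.40843 = 0.1259 → z₀ = 1.134 m
V₃ = V₁ · ln(z₃/z₀)/ln(z₁/z₀) = 33.4 × 4.3377/2.3755 = 60.9882 kt

61.0 kt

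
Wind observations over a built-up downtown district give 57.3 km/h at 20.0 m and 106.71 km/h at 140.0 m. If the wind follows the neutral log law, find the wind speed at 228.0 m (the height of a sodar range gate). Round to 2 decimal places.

Log law: V ∝ ln(z/z₀). From the pair, with r = V₁/V₂ = 0.53697,
ln z₀ = (ln z₁ − r·ln z₂)/(1 − r) = (2.9957 − 0.53697×4.9416)/0.46303 = 0.7391 → z₀ = 2.094 m
V₃ = V₁ · ln(z₃/z₀)/ln(z₁/z₀) = 57.3 × 4.6903/2.2566 = 119.0936 km/h

119.09 km/h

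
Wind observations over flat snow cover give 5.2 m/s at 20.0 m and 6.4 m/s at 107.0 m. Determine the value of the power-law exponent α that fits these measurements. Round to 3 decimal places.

Power law: V₂/V₁ = (z₂/z₁)^α ⇒ α = ln(V₂/V₁) / ln(z₂/z₁)
α = ln(6.4/5.2) / ln(107.0/20.0) = ln(1.2308) / ln(5.3500)
  = 0.20764 / 1.67710 = 0.12381

α ≈ 0.124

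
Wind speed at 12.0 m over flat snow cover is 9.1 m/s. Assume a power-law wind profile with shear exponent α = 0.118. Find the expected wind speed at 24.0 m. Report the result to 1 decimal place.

9.9 m/s

Power-law profile: V₂ = V₁ · (z₂/z₁)^α
V₂ = 9.1 × (24.0/12.0)^0.118 = 9.1 × (2.0000)^0.118
    = 9.1 × 1.0852 = 9.8756 m/s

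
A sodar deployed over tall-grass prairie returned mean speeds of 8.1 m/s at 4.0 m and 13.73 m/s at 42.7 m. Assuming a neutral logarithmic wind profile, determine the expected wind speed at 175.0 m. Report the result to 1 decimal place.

17.1 m/s

Log law: V ∝ ln(z/z₀). From the pair, with r = V₁/V₂ = 0.58995,
ln z₀ = (ln z₁ − r·ln z₂)/(1 − r) = (1.3863 − 0.58995×3.7542)/0.41005 = -2.0205 → z₀ = 0.1326 m
V₃ = V₁ · ln(z₃/z₀)/ln(z₁/z₀) = 8.1 × 7.1852/3.4068 = 17.0839 m/s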